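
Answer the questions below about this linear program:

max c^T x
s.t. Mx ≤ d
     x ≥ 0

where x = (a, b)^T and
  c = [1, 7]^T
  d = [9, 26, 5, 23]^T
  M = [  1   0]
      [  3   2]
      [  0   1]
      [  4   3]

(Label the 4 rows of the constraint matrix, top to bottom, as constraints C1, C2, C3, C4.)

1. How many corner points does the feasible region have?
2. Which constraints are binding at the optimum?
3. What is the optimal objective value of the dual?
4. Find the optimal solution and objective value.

1. 4
2. C3, C4
3. 37 (by strong duality, equal to the primal optimum)
4. a = 2, b = 5, z = 37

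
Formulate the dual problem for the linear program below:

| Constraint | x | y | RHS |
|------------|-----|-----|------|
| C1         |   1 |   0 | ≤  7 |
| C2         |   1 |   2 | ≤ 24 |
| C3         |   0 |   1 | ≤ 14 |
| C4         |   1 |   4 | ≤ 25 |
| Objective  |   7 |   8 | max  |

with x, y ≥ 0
Minimize: z = 7y1 + 24y2 + 14y3 + 25y4

Subject to:
  C1: -y1 - y2 - y4 ≤ -7
  C2: -2y2 - y3 - 4y4 ≤ -8
  y1, y2, y3, y4 ≥ 0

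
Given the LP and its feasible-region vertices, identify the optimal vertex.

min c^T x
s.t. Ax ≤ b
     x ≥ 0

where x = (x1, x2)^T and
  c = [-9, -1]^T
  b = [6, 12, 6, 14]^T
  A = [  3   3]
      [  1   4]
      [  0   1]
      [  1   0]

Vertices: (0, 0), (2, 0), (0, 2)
Evaluating z = -9x1 - x2 at each vertex:
  (0, 0): z = 0
  (2, 0): z = -18
  (0, 2): z = -2

The smallest value is z = -18, attained at (2, 0).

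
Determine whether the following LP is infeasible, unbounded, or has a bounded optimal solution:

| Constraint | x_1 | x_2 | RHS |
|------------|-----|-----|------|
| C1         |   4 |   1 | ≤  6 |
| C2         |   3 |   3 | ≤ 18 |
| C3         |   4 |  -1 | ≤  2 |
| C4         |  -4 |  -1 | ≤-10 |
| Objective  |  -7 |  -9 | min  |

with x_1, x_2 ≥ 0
C1 requires 4x_1 + x_2 ≤ 6, while C4 (-4x_1 - x_2 ≤ -10) is equivalent to 4x_1 + x_2 ≥ 10. Together they would need 10 ≤ 4x_1 + x_2 ≤ 6, which is impossible since 10 > 6. No point satisfies all constraints.

Infeasible — the constraint set is empty.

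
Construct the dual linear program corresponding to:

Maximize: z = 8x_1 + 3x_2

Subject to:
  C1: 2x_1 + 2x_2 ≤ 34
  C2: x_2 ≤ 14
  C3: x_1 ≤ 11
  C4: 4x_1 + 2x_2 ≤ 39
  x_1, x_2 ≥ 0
Minimize: z = 34y1 + 14y2 + 11y3 + 39y4

Subject to:
  C1: -2y1 - y3 - 4y4 ≤ -8
  C2: -2y1 - y2 - 2y4 ≤ -3
  y1, y2, y3, y4 ≥ 0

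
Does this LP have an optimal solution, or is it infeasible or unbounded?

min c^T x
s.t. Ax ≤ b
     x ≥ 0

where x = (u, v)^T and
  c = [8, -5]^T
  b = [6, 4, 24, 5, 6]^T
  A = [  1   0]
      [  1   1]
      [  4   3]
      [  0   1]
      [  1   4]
The point (0, 1.5) satisfies every constraint, so the LP is feasible; the constraints give u ≤ 6 and v ≤ 5, which with u, v ≥ 0 keep the feasible region inside a bounded box. A feasible, bounded LP attains a finite optimum at a vertex.

Evaluating z = 8u - 5v at each vertex:
  (0, 0): z = 0
  (4, 0): z = 32
  (3.333, 0.6667): z = 23.33
  (0, 1.5): z = -7.5

Bounded optimum: z* = -7.5 at (0, 1.5).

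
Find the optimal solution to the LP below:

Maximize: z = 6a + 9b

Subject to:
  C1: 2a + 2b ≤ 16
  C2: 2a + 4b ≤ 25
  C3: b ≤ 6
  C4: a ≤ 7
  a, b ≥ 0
a = 3.5, b = 4.5, z = 61.5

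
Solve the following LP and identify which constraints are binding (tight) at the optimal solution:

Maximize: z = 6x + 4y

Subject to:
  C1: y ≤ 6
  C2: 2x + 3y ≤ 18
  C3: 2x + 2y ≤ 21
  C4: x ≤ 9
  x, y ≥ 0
Optimal: x = 9, y = 0
Slack at optimum:
  C1: slack = 6
  C2: slack = 0 (binding)
  C3: slack = 3
  C4: slack = 0 (binding)
  x ≥ 0: x = 9
  y ≥ 0: y = 0 (binding)
Binding constraints: C2, C4, y ≥ 0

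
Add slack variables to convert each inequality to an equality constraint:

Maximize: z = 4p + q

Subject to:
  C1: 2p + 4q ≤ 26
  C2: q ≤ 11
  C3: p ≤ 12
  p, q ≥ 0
max z = 4p + q

s.t.
  2p + 4q + s1 = 26
  q + s2 = 11
  p + s3 = 12
  p, q, s1, s2, s3 ≥ 0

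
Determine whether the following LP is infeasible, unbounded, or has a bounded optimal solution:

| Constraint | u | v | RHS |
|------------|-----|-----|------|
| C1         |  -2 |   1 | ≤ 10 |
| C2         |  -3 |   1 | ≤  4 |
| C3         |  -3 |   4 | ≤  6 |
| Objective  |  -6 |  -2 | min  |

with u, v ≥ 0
Feasible point: (0, 0) satisfies every constraint, so the LP is feasible.
Direction d = (1, 0): for each constraint row a, a·d ≤ 0 —
  (-2)(1) + (1)(0) = -2 ≤ 0
  (-3)(1) + (1)(0) = -3 ≤ 0
  (-3)(1) + (4)(0) = -3 ≤ 0
and d ≥ 0, so (0, 0) + t·d stays feasible for every t ≥ 0. Along this ray z = -6u - 2v changes by -6 per unit t, so z → −∞.

Unbounded — the objective can decrease without bound over the feasible region.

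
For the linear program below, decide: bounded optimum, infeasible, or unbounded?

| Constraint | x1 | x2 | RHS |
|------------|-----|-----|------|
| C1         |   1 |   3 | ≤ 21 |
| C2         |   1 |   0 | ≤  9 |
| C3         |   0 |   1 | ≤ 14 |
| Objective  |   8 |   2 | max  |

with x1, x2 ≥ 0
The point (9, 4) satisfies every constraint, so the LP is feasible; the constraints give x1 ≤ 9 and x2 ≤ 14, which with x1, x2 ≥ 0 keep the feasible region inside a bounded box. A feasible, bounded LP attains a finite optimum at a vertex.

Evaluating z = 8x1 + 2x2 at each vertex:
  (0, 0): z = 0
  (9, 0): z = 72
  (9, 4): z = 80
  (0, 7): z = 14

Feasible with finite optimum z* = 80 at (9, 4).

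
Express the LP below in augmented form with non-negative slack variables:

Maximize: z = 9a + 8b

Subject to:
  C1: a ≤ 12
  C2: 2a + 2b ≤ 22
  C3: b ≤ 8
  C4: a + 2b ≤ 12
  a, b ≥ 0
max z = 9a + 8b

s.t.
  a + s1 = 12
  2a + 2b + s2 = 22
  b + s3 = 8
  a + 2b + s4 = 12
  a, b, s1, s2, s3, s4 ≥ 0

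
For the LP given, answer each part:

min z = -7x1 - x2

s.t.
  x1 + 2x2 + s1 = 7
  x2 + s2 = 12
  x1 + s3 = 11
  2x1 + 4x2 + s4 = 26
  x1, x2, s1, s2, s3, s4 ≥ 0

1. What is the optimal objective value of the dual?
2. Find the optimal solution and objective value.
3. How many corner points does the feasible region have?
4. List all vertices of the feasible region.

1. -49 (by strong duality, equal to the primal optimum)
2. x1 = 7, x2 = 0, z = -49
3. 3
4. (0, 0), (7, 0), (0, 3.5)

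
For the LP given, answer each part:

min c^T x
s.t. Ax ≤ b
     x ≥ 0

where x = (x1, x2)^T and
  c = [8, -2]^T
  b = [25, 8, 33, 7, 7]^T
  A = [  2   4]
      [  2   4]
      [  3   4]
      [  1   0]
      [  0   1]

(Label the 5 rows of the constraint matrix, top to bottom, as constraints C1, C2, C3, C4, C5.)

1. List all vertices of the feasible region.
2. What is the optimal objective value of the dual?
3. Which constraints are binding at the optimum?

1. (0, 0), (4, 0), (0, 2)
2. -4 (by strong duality, equal to the primal optimum)
3. C2, x1 ≥ 0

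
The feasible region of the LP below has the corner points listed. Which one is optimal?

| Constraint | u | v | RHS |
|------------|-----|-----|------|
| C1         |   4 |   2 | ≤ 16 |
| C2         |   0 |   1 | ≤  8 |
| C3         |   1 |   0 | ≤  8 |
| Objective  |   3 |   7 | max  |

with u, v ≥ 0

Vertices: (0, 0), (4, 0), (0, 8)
(0, 8) with z = 56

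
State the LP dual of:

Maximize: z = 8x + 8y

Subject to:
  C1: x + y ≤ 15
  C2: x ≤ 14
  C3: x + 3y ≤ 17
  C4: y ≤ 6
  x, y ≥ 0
Minimize: z = 15y1 + 14y2 + 17y3 + 6y4

Subject to:
  C1: -y1 - y2 - y3 ≤ -8
  C2: -y1 - 3y3 - y4 ≤ -8
  y1, y2, y3, y4 ≥ 0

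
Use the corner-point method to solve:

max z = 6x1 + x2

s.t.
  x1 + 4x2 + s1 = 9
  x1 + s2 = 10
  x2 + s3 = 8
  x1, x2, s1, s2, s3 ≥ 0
Each vertex is the intersection of two constraint boundaries that also satisfies all remaining constraints:
  x1 = 0 and x2 = 0 → (0, 0)
  x1 + 4x2 = 9 and x2 = 0 → (9, 0)
  x1 + 4x2 = 9 and x1 = 0 → (0, 2.25)

Evaluating z = 6x1 + x2 at each vertex:
  (0, 0): z = 0
  (9, 0): z = 54
  (0, 2.25): z = 2.25

The maximum is at (9, 0) with z = 54.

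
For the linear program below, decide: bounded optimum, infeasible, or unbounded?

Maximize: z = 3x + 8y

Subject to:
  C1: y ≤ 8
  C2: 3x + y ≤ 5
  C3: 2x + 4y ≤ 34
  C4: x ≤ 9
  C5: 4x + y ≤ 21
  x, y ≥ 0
The point (0, 5) satisfies every constraint, so the LP is feasible; the constraints give x ≤ 9 and y ≤ 8, which with x, y ≥ 0 keep the feasible region inside a bounded box. A feasible, bounded LP attains a finite optimum at a vertex.

Bounded optimum: z* = 40 at (0, 5).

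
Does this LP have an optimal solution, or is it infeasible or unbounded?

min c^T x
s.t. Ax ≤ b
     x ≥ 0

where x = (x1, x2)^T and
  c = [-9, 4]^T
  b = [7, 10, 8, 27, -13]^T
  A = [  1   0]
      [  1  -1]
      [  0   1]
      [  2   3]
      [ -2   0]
The point (7, 0) satisfies every constraint, so the LP is feasible; the constraints give x1 ≤ 7 and x2 ≤ 8, which with x1, x2 ≥ 0 keep the feasible region inside a bounded box. A feasible, bounded LP attains a finite optimum at a vertex.

The LP has an optimal solution: (7, 0) with z = -63.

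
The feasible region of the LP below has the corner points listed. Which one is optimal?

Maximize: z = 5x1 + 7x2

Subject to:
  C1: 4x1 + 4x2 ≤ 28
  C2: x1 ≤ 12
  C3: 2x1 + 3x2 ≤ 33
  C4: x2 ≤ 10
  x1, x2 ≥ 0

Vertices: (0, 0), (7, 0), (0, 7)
Evaluating z = 5x1 + 7x2 at each vertex:
  (0, 0): z = 0
  (7, 0): z = 35
  (0, 7): z = 49

The largest value is z = 49, attained at (0, 7).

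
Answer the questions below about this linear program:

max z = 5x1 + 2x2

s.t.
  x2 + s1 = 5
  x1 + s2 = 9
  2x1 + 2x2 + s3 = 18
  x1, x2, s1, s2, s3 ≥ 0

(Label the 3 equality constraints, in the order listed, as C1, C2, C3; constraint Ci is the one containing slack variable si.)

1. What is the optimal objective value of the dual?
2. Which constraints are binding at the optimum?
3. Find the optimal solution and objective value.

1. 45 (by strong duality, equal to the primal optimum)
2. C2, C3, x2 ≥ 0
3. x1 = 9, x2 = 0, z = 45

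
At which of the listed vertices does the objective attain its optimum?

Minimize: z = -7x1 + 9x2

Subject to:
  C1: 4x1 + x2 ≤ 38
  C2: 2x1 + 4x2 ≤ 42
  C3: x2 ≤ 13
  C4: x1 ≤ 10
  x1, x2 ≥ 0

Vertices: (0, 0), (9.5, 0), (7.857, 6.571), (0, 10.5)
Evaluating z = -7x1 + 9x2 at each vertex:
  (0, 0): z = 0
  (9.5, 0): z = -66.5
  (7.857, 6.571): z = 4.143
  (0, 10.5): z = 94.5

The smallest value is z = -66.5, attained at (9.5, 0).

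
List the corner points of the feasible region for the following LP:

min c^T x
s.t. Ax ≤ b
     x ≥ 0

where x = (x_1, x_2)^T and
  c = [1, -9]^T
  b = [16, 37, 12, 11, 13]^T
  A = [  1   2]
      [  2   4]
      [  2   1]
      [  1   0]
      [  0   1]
Each vertex is the intersection of two constraint boundaries that also satisfies all remaining constraints:
  x_1 = 0 and x_2 = 0 → (0, 0)
  2x_1 + x_2 = 12 and x_2 = 0 → (6, 0)
  x_1 + 2x_2 = 16 and 2x_1 + x_2 = 12 → (2.667, 6.667)
  x_1 + 2x_2 = 16 and x_1 = 0 → (0, 8)

Vertices: (0, 0), (6, 0), (2.667, 6.667), (0, 8)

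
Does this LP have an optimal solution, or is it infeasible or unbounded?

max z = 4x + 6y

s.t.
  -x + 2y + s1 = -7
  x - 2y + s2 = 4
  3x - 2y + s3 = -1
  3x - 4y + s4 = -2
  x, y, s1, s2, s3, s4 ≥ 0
The row x - 2y + s2 = 4 with s2 ≥ 0 requires x - 2y ≤ 4, while the row -x + 2y + s1 = -7 with s1 ≥ 0 is equivalent to x - 2y ≥ 7. Together they would need 7 ≤ x - 2y ≤ 4, which is impossible since 7 > 4. No point satisfies all constraints.

Infeasible — the constraint set is empty.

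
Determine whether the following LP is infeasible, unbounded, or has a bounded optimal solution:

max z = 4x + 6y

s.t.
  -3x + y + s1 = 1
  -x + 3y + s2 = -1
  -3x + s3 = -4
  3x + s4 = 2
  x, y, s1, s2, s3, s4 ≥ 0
The row 3x + s4 = 2 with s4 ≥ 0 requires 3x ≤ 2, while the row -3x + s3 = -4 with s3 ≥ 0 is equivalent to 3x ≥ 4. Together they would need 4 ≤ 3x ≤ 2, which is impossible since 4 > 2. No point satisfies all constraints.

The feasible region is empty; the LP is infeasible.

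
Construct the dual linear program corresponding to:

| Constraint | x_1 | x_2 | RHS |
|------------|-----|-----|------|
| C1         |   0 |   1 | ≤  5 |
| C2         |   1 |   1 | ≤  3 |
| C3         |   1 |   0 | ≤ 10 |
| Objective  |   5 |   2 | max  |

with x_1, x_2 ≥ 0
Minimize: z = 5y1 + 3y2 + 10y3

Subject to:
  C1: -y2 - y3 ≤ -5
  C2: -y1 - y2 ≤ -2
  y1, y2, y3 ≥ 0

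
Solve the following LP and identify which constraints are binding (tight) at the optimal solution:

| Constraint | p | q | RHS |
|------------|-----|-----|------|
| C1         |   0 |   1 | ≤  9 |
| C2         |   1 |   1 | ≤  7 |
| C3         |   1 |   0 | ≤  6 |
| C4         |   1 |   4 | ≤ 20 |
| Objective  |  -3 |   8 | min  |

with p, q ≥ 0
Optimal: p = 6, q = 0
Slack at optimum:
  C1: slack = 9
  C2: slack = 1
  C3: slack = 0 (binding)
  C4: slack = 14
  p ≥ 0: p = 6
  q ≥ 0: q = 0 (binding)
Binding constraints: C3, q ≥ 0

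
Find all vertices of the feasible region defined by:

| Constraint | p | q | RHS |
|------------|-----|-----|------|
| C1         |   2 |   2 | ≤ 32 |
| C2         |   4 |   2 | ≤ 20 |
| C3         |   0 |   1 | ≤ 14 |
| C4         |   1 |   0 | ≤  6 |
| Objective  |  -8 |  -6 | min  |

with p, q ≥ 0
Each vertex is the intersection of two constraint boundaries that also satisfies all remaining constraints:
  p = 0 and q = 0 → (0, 0)
  4p + 2q = 20 and q = 0 → (5, 0)
  4p + 2q = 20 and p = 0 → (0, 10)

Vertices: (0, 0), (5, 0), (0, 10)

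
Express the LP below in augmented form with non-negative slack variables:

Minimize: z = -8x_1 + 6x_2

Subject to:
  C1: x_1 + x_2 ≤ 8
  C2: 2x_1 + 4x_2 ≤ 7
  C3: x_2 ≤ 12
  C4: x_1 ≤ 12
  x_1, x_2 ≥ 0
min z = -8x_1 + 6x_2

s.t.
  x_1 + x_2 + s1 = 8
  2x_1 + 4x_2 + s2 = 7
  x_2 + s3 = 12
  x_1 + s4 = 12
  x_1, x_2, s1, s2, s3, s4 ≥ 0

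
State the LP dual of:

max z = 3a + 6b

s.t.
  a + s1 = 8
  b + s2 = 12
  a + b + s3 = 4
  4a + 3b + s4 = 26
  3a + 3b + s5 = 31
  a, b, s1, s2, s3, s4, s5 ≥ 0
Minimize: z = 8y1 + 12y2 + 4y3 + 26y4 + 31y5

Subject to:
  C1: -y1 - y3 - 4y4 - 3y5 ≤ -3
  C2: -y2 - y3 - 3y4 - 3y5 ≤ -6
  y1, y2, y3, y4, y5 ≥ 0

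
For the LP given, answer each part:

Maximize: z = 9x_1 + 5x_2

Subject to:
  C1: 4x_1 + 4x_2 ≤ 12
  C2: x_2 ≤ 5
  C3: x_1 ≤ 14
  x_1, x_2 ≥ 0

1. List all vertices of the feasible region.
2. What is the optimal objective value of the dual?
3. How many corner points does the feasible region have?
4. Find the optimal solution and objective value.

1. (0, 0), (3, 0), (0, 3)
2. 27 (by strong duality, equal to the primal optimum)
3. 3
4. x_1 = 3, x_2 = 0, z = 27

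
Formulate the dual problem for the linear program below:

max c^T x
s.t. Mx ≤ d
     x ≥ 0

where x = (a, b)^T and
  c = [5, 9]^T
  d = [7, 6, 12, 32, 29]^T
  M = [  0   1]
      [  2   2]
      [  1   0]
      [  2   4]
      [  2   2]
Minimize: z = 7y1 + 6y2 + 12y3 + 32y4 + 29y5

Subject to:
  C1: -2y2 - y3 - 2y4 - 2y5 ≤ -5
  C2: -y1 - 2y2 - 4y4 - 2y5 ≤ -9
  y1, y2, y3, y4, y5 ≥ 0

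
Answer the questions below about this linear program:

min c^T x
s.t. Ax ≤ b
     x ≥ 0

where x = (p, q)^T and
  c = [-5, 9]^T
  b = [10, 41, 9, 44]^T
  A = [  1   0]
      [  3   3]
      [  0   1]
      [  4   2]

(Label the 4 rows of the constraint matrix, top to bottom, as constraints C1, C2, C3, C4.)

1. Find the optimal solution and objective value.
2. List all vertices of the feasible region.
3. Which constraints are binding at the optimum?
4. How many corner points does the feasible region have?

1. p = 10, q = 0, z = -50
2. (0, 0), (10, 0), (10, 2), (8.333, 5.333), (4.667, 9), (0, 9)
3. C1, q ≥ 0
4. 6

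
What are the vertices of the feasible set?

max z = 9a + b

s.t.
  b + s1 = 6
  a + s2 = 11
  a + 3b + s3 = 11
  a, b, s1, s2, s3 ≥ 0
Each vertex is the intersection of two constraint boundaries that also satisfies all remaining constraints:
  a = 0 and b = 0 → (0, 0)
  a = 11 and a + 3b = 11 → (11, 0)
  a + 3b = 11 and a = 0 → (0, 3.667)

Vertices: (0, 0), (11, 0), (0, 3.667)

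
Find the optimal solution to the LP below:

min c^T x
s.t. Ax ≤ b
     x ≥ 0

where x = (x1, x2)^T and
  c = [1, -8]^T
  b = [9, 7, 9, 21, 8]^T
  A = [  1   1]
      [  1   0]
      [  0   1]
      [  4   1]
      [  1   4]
Each vertex is the intersection of two constraint boundaries that also satisfies all remaining constraints:
  x1 = 0 and x2 = 0 → (0, 0)
  4x1 + x2 = 21 and x2 = 0 → (5.25, 0)
  4x1 + x2 = 21 and x1 + 4x2 = 8 → (5.067, 0.7333)
  x1 + 4x2 = 8 and x1 = 0 → (0, 2)

Evaluating z = x1 - 8x2 at each vertex:
  (0, 0): z = 0
  (5.25, 0): z = 5.25
  (5.067, 0.7333): z = -0.8
  (0, 2): z = -16

The minimum is at (0, 2) with z = -16.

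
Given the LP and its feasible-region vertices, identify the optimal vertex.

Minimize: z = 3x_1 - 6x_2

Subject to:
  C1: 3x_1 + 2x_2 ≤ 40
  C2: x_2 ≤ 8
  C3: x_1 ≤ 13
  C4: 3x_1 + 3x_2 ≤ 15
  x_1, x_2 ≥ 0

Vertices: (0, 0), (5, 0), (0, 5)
Evaluating z = 3x_1 - 6x_2 at each vertex:
  (0, 0): z = 0
  (5, 0): z = 15
  (0, 5): z = -30

The smallest value is z = -30, attained at (0, 5).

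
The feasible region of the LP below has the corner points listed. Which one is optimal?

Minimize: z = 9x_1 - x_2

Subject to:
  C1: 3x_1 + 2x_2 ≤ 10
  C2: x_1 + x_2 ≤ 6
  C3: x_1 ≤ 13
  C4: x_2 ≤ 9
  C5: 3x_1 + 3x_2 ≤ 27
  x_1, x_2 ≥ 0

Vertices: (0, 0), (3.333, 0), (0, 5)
Evaluating z = 9x_1 - x_2 at each vertex:
  (0, 0): z = 0
  (3.333, 0): z = 30
  (0, 5): z = -5

The smallest value is z = -5, attained at (0, 5).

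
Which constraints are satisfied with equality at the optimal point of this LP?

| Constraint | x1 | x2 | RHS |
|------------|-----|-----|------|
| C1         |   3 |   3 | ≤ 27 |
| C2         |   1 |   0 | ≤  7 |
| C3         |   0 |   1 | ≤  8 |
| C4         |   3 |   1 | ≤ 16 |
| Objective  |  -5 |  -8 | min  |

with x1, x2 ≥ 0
Optimal: x1 = 1, x2 = 8
Slack at optimum:
  C1: slack = 0 (binding)
  C2: slack = 6
  C3: slack = 0 (binding)
  C4: slack = 5
  x1 ≥ 0: x1 = 1
  x2 ≥ 0: x2 = 8
Binding constraints: C1, C3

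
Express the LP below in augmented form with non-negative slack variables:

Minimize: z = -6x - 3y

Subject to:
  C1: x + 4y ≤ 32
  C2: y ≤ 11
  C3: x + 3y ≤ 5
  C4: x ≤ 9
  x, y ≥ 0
min z = -6x - 3y

s.t.
  x + 4y + s1 = 32
  y + s2 = 11
  x + 3y + s3 = 5
  x + s4 = 9
  x, y, s1, s2, s3, s4 ≥ 0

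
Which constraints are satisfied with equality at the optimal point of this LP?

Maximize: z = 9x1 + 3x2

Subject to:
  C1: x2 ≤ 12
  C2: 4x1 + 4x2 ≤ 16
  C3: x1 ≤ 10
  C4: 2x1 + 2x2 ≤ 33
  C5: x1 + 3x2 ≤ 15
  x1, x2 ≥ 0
Optimal: x1 = 4, x2 = 0
Slack at optimum:
  C1: slack = 12
  C2: slack = 0 (binding)
  C3: slack = 6
  C4: slack = 25
  C5: slack = 11
  x1 ≥ 0: x1 = 4
  x2 ≥ 0: x2 = 0 (binding)
Binding constraints: C2, x2 ≥ 0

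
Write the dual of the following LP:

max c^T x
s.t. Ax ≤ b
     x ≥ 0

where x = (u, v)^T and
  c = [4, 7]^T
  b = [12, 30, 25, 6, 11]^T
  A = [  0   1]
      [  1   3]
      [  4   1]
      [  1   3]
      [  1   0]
Minimize: z = 12y1 + 30y2 + 25y3 + 6y4 + 11y5

Subject to:
  C1: -y2 - 4y3 - y4 - y5 ≤ -4
  C2: -y1 - 3y2 - y3 - 3y4 ≤ -7
  y1, y2, y3, y4, y5 ≥ 0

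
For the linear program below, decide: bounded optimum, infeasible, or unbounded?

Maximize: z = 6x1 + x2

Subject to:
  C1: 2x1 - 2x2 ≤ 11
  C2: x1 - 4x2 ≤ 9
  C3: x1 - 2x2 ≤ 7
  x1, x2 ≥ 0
Feasible point: (0, 0) satisfies every constraint, so the LP is feasible.
Direction d = (0, 1): for each constraint row a, a·d ≤ 0 —
  (2)(0) + (-2)(1) = -2 ≤ 0
  (1)(0) + (-4)(1) = -4 ≤ 0
  (1)(0) + (-2)(1) = -2 ≤ 0
and d ≥ 0, so (0, 0) + t·d stays feasible for every t ≥ 0. Along this ray z = 6x1 + x2 changes by 1 per unit t, so z → +∞.

The LP is unbounded; z can be made arbitrarily large.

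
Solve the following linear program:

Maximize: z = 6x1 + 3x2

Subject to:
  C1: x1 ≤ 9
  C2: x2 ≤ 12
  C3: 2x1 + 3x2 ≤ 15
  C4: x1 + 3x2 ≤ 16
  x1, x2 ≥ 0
x1 = 7.5, x2 = 0, z = 45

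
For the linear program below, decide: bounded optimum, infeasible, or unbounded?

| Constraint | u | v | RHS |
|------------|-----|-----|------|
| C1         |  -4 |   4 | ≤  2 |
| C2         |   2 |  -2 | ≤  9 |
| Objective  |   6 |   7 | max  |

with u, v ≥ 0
Feasible point: (0, 0) satisfies every constraint, so the LP is feasible.
Direction d = (1, 1): for each constraint row a, a·d ≤ 0 —
  (-4)(1) + (4)(1) = 0 ≤ 0
  (2)(1) + (-2)(1) = 0 ≤ 0
and d ≥ 0, so (0, 0) + t·d stays feasible for every t ≥ 0. Along this ray z = 6u + 7v changes by 13 per unit t, so z → +∞.

Unbounded — the objective can increase without bound over the feasible region.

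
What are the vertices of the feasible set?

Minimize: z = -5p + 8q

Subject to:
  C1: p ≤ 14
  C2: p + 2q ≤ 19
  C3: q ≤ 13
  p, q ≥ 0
Each vertex is the intersection of two constraint boundaries that also satisfies all remaining constraints:
  p = 0 and q = 0 → (0, 0)
  p = 14 and q = 0 → (14, 0)
  p = 14 and p + 2q = 19 → (14, 2.5)
  p + 2q = 19 and p = 0 → (0, 9.5)

Vertices: (0, 0), (14, 0), (14, 2.5), (0, 9.5)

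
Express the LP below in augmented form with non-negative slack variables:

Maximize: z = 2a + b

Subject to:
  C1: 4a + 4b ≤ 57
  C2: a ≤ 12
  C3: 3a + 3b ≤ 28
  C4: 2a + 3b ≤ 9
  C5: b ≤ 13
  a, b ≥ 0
max z = 2a + b

s.t.
  4a + 4b + s1 = 57
  a + s2 = 12
  3a + 3b + s3 = 28
  2a + 3b + s4 = 9
  b + s5 = 13
  a, b, s1, s2, s3, s4, s5 ≥ 0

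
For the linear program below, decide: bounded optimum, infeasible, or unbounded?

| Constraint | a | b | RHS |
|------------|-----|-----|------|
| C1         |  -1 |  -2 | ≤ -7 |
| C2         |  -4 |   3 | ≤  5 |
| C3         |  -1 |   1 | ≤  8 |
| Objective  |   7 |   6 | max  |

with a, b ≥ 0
Feasible point: (1, 3) satisfies every constraint, so the LP is feasible.
Direction d = (1, 0): for each constraint row a, a·d ≤ 0 —
  (-1)(1) + (-2)(0) = -1 ≤ 0
  (-4)(1) + (3)(0) = -4 ≤ 0
  (-1)(1) + (1)(0) = -1 ≤ 0
and d ≥ 0, so (1, 3) + t·d stays feasible for every t ≥ 0. Along this ray z = 7a + 6b changes by 7 per unit t, so z → +∞.

The LP is unbounded; z can be made arbitrarily large.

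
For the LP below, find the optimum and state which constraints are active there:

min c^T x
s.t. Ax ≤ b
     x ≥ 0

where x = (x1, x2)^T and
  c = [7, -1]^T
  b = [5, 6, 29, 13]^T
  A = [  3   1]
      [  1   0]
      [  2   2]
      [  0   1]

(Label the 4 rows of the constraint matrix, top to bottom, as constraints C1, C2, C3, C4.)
Optimal: x1 = 0, x2 = 5
Slack at optimum:
  C1: slack = 0 (binding)
  C2: slack = 6
  C3: slack = 19
  C4: slack = 8
  x1 ≥ 0: x1 = 0 (binding)
  x2 ≥ 0: x2 = 5
Binding constraints: C1, x1 ≥ 0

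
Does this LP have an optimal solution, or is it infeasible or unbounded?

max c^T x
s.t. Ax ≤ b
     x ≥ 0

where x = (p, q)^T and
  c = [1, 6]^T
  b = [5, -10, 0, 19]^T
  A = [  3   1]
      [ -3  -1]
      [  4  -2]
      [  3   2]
One constraint requires 3p + q ≤ 5, while the constraint -3p - q ≤ -10 is equivalent to 3p + q ≥ 10. Together they would need 10 ≤ 3p + q ≤ 5, which is impossible since 10 > 5. No point satisfies all constraints.

Infeasible — the constraint set is empty.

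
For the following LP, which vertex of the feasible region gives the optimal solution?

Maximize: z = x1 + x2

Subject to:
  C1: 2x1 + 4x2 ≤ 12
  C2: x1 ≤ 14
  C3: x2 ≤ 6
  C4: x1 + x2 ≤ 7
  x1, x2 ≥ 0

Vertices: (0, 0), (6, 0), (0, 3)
(6, 0) with z = 6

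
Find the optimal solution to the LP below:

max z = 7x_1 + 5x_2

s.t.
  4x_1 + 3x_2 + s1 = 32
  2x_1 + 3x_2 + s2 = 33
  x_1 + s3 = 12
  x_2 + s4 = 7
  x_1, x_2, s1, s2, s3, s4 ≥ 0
Each vertex is the intersection of two constraint boundaries that also satisfies all remaining constraints:
  x_1 = 0 and x_2 = 0 → (0, 0)
  4x_1 + 3x_2 = 32 and x_2 = 0 → (8, 0)
  4x_1 + 3x_2 = 32 and x_2 = 7 → (2.75, 7)
  x_2 = 7 and x_1 = 0 → (0, 7)

Evaluating z = 7x_1 + 5x_2 at each vertex:
  (0, 0): z = 0
  (8, 0): z = 56
  (2.75, 7): z = 54.25
  (0, 7): z = 35

The maximum is at (8, 0) with z = 56.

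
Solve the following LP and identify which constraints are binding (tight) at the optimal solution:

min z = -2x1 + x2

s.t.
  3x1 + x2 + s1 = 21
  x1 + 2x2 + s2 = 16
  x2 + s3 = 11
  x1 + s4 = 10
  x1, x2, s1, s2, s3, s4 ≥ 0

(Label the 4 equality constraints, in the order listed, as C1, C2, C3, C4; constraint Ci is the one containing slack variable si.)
Optimal: x1 = 7, x2 = 0
Binding: C1, x2 ≥ 0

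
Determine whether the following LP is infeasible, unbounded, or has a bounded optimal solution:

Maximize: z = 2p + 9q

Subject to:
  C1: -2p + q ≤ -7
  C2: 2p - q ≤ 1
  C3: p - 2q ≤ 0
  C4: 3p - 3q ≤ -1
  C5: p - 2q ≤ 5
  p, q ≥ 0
C2 requires 2p - q ≤ 1, while C1 (-2p + q ≤ -7) is equivalent to 2p - q ≥ 7. Together they would need 7 ≤ 2p - q ≤ 1, which is impossible since 7 > 1. No point satisfies all constraints.

Infeasible: no point satisfies all constraints simultaneously.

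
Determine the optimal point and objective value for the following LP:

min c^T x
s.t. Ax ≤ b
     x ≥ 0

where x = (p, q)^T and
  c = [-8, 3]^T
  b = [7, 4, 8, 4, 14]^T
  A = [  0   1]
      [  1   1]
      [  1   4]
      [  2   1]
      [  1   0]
p = 2, q = 0, z = -16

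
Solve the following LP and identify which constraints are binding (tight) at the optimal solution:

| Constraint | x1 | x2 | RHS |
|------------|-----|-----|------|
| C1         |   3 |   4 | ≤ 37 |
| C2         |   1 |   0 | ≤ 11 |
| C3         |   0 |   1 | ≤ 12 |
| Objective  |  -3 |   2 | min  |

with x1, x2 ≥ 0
Optimal: x1 = 11, x2 = 0
Slack at optimum:
  C1: slack = 4
  C2: slack = 0 (binding)
  C3: slack = 12
  x1 ≥ 0: x1 = 11
  x2 ≥ 0: x2 = 0 (binding)
Binding constraints: C2, x2 ≥ 0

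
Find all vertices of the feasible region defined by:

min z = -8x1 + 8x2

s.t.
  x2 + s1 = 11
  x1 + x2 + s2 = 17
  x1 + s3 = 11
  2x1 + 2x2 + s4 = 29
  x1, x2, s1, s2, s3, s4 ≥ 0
Each vertex is the intersection of two constraint boundaries that also satisfies all remaining constraints:
  x1 = 0 and x2 = 0 → (0, 0)
  x1 = 11 and x2 = 0 → (11, 0)
  x1 = 11 and 2x1 + 2x2 = 29 → (11, 3.5)
  x2 = 11 and 2x1 + 2x2 = 29 → (3.5, 11)
  x2 = 11 and x1 = 0 → (0, 11)

Vertices: (0, 0), (11, 0), (11, 3.5), (3.5, 11), (0, 11)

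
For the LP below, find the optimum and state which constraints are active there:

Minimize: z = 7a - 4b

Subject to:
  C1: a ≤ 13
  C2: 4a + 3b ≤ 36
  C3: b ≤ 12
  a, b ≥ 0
Optimal: a = 0, b = 12
Slack at optimum:
  C1: slack = 13
  C2: slack = 0 (binding)
  C3: slack = 0 (binding)
  a ≥ 0: a = 0 (binding)
  b ≥ 0: b = 12
Binding constraints: C2, C3, a ≥ 0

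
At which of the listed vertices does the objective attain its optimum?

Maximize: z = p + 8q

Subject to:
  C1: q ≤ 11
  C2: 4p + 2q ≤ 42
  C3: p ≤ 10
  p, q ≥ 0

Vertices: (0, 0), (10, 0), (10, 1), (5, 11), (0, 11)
Evaluating z = p + 8q at each vertex:
  (0, 0): z = 0
  (10, 0): z = 10
  (10, 1): z = 18
  (5, 11): z = 93
  (0, 11): z = 88

The largest value is z = 93, attained at (5, 11).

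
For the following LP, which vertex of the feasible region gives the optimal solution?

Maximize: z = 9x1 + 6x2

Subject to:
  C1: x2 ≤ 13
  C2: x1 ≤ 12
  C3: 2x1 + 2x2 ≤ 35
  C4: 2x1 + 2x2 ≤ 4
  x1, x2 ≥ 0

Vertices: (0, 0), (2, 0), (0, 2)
Evaluating z = 9x1 + 6x2 at each vertex:
  (0, 0): z = 0
  (2, 0): z = 18
  (0, 2): z = 12

The largest value is z = 18, attained at (2, 0).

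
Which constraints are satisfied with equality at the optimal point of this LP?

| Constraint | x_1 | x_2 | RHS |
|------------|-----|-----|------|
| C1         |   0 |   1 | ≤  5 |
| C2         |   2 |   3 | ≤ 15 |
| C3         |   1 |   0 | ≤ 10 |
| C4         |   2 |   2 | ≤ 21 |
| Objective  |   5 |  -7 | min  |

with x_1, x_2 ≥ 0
Optimal: x_1 = 0, x_2 = 5
Binding: C1, C2, x_1 ≥ 0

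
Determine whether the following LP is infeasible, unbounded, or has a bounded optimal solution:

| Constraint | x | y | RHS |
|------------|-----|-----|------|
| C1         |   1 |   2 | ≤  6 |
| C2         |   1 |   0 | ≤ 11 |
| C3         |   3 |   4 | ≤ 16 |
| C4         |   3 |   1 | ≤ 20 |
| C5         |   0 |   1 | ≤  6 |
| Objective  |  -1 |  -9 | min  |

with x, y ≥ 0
The point (0, 3) satisfies every constraint, so the LP is feasible; the constraints give x ≤ 11 and y ≤ 6, which with x, y ≥ 0 keep the feasible region inside a bounded box. A feasible, bounded LP attains a finite optimum at a vertex.

Evaluating z = -x - 9y at each vertex:
  (0, 0): z = 0
  (5.333, 0): z = -5.333
  (4, 1): z = -13
  (0, 3): z = -27

Feasible with finite optimum z* = -27 at (0, 3).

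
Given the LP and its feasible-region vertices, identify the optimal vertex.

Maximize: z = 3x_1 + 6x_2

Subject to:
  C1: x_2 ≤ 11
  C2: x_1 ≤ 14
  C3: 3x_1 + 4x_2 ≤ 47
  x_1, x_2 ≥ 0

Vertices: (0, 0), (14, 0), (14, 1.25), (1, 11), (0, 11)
(1, 11) with z = 69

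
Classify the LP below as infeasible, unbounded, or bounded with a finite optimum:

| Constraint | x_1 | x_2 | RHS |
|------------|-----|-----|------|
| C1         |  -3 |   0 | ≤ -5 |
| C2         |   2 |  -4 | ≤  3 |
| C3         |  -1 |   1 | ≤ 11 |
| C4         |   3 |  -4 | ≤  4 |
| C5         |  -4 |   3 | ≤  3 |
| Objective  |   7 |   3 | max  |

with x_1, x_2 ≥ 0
Feasible point: (2, 1) satisfies every constraint, so the LP is feasible.
Direction d = (1, 1): for each constraint row a, a·d ≤ 0 —
  (-3)(1) + (0)(1) = -3 ≤ 0
  (2)(1) + (-4)(1) = -2 ≤ 0
  (-1)(1) + (1)(1) = 0 ≤ 0
  (3)(1) + (-4)(1) = -1 ≤ 0
  (-4)(1) + (3)(1) = -1 ≤ 0
and d ≥ 0, so (2, 1) + t·d stays feasible for every t ≥ 0. Along this ray z = 7x_1 + 3x_2 changes by 10 per unit t, so z → +∞.

Unbounded: there is a feasible ray along which z → +∞.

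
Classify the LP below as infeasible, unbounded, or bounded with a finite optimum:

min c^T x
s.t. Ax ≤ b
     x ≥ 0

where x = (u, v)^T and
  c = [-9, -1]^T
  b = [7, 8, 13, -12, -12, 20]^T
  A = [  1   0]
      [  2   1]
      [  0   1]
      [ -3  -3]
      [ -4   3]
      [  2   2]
The point (4, 0) satisfies every constraint, so the LP is feasible; the constraints give u ≤ 7 and v ≤ 13, which with u, v ≥ 0 keep the feasible region inside a bounded box. A feasible, bounded LP attains a finite optimum at a vertex.

Feasible with finite optimum z* = -36 at (4, 0).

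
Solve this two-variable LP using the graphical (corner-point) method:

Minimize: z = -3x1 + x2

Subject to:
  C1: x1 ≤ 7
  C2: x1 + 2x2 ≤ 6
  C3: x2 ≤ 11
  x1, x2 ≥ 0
Each vertex is the intersection of two constraint boundaries that also satisfies all remaining constraints:
  x1 = 0 and x2 = 0 → (0, 0)
  x1 + 2x2 = 6 and x2 = 0 → (6, 0)
  x1 + 2x2 = 6 and x1 = 0 → (0, 3)

Evaluating z = -3x1 + x2 at each vertex:
  (0, 0): z = 0
  (6, 0): z = -18
  (0, 3): z = 3

The minimum is at (6, 0) with z = -18.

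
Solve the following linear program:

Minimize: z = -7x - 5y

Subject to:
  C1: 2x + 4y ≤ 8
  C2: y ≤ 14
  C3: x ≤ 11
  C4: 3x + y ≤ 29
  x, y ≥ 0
Each vertex is the intersection of two constraint boundaries that also satisfies all remaining constraints:
  x = 0 and y = 0 → (0, 0)
  2x + 4y = 8 and y = 0 → (4, 0)
  2x + 4y = 8 and x = 0 → (0, 2)

Evaluating z = -7x - 5y at each vertex:
  (0, 0): z = 0
  (4, 0): z = -28
  (0, 2): z = -10

The minimum is at (4, 0) with z = -28.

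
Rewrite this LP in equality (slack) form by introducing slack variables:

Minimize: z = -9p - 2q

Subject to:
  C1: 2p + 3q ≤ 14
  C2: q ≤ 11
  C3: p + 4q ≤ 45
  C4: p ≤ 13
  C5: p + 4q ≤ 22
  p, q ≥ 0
min z = -9p - 2q

s.t.
  2p + 3q + s1 = 14
  q + s2 = 11
  p + 4q + s3 = 45
  p + s4 = 13
  p + 4q + s5 = 22
  p, q, s1, s2, s3, s4, s5 ≥ 0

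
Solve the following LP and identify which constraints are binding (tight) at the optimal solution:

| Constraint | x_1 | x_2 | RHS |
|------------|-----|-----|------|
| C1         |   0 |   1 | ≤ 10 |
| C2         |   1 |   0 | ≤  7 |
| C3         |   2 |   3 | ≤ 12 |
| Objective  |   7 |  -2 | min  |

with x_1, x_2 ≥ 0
Optimal: x_1 = 0, x_2 = 4
Binding: C3, x_1 ≥ 0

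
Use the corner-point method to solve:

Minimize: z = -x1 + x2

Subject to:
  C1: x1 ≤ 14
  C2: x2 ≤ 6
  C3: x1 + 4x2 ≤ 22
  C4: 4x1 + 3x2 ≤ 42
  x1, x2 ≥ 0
Each vertex is the intersection of two constraint boundaries that also satisfies all remaining constraints:
  x1 = 0 and x2 = 0 → (0, 0)
  4x1 + 3x2 = 42 and x2 = 0 → (10.5, 0)
  x1 + 4x2 = 22 and 4x1 + 3x2 = 42 → (7.846, 3.538)
  x1 + 4x2 = 22 and x1 = 0 → (0, 5.5)

Evaluating z = -x1 + x2 at each vertex:
  (0, 0): z = 0
  (10.5, 0): z = -10.5
  (7.846, 3.538): z = -4.308
  (0, 5.5): z = 5.5

The minimum is at (10.5, 0) with z = -10.5.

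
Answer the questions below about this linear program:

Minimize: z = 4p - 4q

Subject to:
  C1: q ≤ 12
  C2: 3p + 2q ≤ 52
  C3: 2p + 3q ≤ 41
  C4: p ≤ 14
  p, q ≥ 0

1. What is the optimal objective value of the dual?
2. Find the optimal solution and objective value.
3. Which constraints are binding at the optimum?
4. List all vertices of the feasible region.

1. -48 (by strong duality, equal to the primal optimum)
2. p = 0, q = 12, z = -48
3. C1, p ≥ 0
4. (0, 0), (14, 0), (14, 4.333), (2.5, 12), (0, 12)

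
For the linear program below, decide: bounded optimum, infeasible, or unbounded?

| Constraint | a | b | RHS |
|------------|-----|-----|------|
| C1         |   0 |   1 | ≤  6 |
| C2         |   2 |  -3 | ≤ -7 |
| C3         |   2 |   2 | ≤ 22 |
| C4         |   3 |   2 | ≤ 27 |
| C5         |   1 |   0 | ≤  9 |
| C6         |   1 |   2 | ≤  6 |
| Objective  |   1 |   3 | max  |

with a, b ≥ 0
The point (0, 3) satisfies every constraint, so the LP is feasible; the constraints give a ≤ 9 and b ≤ 6, which with a, b ≥ 0 keep the feasible region inside a bounded box. A feasible, bounded LP attains a finite optimum at a vertex.

Evaluating z = a + 3b at each vertex:
  (0, 2.333): z = 7
  (0.5714, 2.714): z = 8.714
  (0, 3): z = 9

Feasible with finite optimum z* = 9 at (0, 3).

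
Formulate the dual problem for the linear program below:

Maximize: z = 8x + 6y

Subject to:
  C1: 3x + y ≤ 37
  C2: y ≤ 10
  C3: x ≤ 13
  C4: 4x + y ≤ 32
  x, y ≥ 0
Minimize: z = 37y1 + 10y2 + 13y3 + 32y4

Subject to:
  C1: -3y1 - y3 - 4y4 ≤ -8
  C2: -y1 - y2 - y4 ≤ -6
  y1, y2, y3, y4 ≥ 0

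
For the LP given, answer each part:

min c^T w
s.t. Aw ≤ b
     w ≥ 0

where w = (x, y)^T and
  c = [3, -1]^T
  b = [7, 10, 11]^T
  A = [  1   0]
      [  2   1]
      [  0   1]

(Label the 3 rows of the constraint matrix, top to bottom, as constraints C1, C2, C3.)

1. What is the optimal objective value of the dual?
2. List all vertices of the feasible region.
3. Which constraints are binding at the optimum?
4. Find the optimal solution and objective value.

1. -10 (by strong duality, equal to the primal optimum)
2. (0, 0), (5, 0), (0, 10)
3. C2, x ≥ 0
4. x = 0, y = 10, z = -10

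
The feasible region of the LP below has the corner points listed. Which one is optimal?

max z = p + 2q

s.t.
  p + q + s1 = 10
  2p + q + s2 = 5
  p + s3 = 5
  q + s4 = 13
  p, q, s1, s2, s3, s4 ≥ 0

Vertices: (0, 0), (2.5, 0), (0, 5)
(0, 5) with z = 10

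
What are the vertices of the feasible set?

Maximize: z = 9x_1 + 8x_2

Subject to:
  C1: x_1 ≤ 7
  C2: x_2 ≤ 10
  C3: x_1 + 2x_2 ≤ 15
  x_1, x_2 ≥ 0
Each vertex is the intersection of two constraint boundaries that also satisfies all remaining constraints:
  x_1 = 0 and x_2 = 0 → (0, 0)
  x_1 = 7 and x_2 = 0 → (7, 0)
  x_1 = 7 and x_1 + 2x_2 = 15 → (7, 4)
  x_1 + 2x_2 = 15 and x_1 = 0 → (0, 7.5)

Vertices: (0, 0), (7, 0), (7, 4), (0, 7.5)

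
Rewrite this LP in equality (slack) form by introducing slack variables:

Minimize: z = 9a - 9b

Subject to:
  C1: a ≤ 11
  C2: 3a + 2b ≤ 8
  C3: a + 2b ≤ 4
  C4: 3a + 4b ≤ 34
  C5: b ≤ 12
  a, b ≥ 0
min z = 9a - 9b

s.t.
  a + s1 = 11
  3a + 2b + s2 = 8
  a + 2b + s3 = 4
  3a + 4b + s4 = 34
  b + s5 = 12
  a, b, s1, s2, s3, s4, s5 ≥ 0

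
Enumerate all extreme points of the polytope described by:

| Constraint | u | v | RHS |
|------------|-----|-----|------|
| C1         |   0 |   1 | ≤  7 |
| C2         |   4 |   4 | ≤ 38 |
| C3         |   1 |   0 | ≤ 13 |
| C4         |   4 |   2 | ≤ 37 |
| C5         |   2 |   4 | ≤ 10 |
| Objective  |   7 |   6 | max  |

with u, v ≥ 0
Each vertex is the intersection of two constraint boundaries that also satisfies all remaining constraints:
  u = 0 and v = 0 → (0, 0)
  2u + 4v = 10 and v = 0 → (5, 0)
  2u + 4v = 10 and u = 0 → (0, 2.5)

Vertices: (0, 0), (5, 0), (0, 2.5)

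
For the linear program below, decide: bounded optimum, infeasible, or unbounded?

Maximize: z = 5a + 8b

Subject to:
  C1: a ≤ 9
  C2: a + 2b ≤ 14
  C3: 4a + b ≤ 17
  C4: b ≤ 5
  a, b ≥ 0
The point (3, 5) satisfies every constraint, so the LP is feasible; the constraints give a ≤ 9 and b ≤ 5, which with a, b ≥ 0 keep the feasible region inside a bounded box. A feasible, bounded LP attains a finite optimum at a vertex.

Evaluating z = 5a + 8b at each vertex:
  (0, 0): z = 0
  (4.25, 0): z = 21.25
  (3, 5): z = 55
  (0, 5): z = 40

The LP has an optimal solution: (3, 5) with z = 55.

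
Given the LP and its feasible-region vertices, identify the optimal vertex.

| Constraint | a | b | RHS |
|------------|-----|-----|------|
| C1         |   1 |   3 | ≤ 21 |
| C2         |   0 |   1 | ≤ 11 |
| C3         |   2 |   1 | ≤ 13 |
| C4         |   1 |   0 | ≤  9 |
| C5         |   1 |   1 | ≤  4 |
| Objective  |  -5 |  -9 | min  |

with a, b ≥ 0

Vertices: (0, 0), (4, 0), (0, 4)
Evaluating z = -5a - 9b at each vertex:
  (0, 0): z = 0
  (4, 0): z = -20
  (0, 4): z = -36

The smallest value is z = -36, attained at (0, 4).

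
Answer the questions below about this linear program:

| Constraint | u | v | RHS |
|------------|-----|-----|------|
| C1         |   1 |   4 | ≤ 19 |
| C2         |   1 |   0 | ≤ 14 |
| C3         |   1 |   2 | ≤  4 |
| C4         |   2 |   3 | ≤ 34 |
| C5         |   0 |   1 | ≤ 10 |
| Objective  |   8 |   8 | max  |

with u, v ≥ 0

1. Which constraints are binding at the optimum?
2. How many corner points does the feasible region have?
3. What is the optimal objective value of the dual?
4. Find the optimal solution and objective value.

1. C3, v ≥ 0
2. 3
3. 32 (by strong duality, equal to the primal optimum)
4. u = 4, v = 0, z = 32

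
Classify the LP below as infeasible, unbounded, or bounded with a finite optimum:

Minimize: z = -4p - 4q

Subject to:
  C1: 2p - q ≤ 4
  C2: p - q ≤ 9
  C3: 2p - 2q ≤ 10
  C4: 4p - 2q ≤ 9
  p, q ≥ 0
Feasible point: (0, 0) satisfies every constraint, so the LP is feasible.
Direction d = (0, 1): for each constraint row a, a·d ≤ 0 —
  (2)(0) + (-1)(1) = -1 ≤ 0
  (1)(0) + (-1)(1) = -1 ≤ 0
  (2)(0) + (-2)(1) = -2 ≤ 0
  (4)(0) + (-2)(1) = -2 ≤ 0
and d ≥ 0, so (0, 0) + t·d stays feasible for every t ≥ 0. Along this ray z = -4p - 4q changes by -4 per unit t, so z → −∞.

Unbounded — the objective can decrease without bound over the feasible region.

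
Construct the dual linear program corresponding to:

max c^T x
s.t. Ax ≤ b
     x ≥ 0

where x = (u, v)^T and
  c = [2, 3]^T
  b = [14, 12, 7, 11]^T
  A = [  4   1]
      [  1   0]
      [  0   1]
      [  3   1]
Minimize: z = 14y1 + 12y2 + 7y3 + 11y4

Subject to:
  C1: -4y1 - y2 - 3y4 ≤ -2
  C2: -y1 - y3 - y4 ≤ -3
  y1, y2, y3, y4 ≥ 0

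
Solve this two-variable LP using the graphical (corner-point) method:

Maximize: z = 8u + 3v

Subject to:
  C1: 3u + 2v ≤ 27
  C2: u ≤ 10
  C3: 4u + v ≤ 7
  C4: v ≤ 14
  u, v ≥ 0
Each vertex is the intersection of two constraint boundaries that also satisfies all remaining constraints:
  u = 0 and v = 0 → (0, 0)
  4u + v = 7 and v = 0 → (1.75, 0)
  4u + v = 7 and u = 0 → (0, 7)

Evaluating z = 8u + 3v at each vertex:
  (0, 0): z = 0
  (1.75, 0): z = 14
  (0, 7): z = 21

The maximum is at (0, 7) with z = 21.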